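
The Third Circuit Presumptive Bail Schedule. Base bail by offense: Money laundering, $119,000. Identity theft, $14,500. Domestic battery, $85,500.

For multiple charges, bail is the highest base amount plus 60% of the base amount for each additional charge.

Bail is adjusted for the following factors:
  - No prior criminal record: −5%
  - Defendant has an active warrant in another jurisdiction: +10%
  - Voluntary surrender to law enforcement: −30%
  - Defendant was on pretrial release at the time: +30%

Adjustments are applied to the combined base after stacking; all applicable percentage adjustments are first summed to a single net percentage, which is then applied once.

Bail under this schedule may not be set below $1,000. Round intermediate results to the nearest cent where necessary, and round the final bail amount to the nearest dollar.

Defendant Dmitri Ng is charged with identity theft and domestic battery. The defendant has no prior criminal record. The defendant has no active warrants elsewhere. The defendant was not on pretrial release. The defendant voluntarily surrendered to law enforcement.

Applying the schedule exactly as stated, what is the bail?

Base amounts from the schedule: identity theft $14,500; domestic battery $85,500.
Stacking rule: highest base plus 60% of each additional charge. Highest is domestic battery at $85,500. Additional: $14,500 × 60% = $8,700. Combined base = $85,500 + $8,700 = $94,200.
Net percentage adjustment: −5% −30% = −35%. $94,200 × 0.65 = $61,230.
$61,230 is at or above the $1,000 minimum.

$61,230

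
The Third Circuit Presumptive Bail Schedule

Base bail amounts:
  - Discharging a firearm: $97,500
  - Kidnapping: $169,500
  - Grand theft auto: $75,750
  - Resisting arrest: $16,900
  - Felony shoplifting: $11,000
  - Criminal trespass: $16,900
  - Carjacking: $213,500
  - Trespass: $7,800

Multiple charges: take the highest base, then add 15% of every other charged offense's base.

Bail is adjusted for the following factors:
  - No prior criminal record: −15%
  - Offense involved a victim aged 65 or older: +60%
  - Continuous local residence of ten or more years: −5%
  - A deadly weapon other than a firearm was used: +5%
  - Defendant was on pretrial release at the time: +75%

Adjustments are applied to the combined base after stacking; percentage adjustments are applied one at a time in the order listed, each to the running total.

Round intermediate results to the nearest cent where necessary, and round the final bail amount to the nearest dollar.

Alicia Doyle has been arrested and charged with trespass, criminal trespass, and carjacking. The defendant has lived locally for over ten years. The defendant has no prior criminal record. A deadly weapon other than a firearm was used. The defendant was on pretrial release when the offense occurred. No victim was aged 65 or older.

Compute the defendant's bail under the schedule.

Base amounts from the schedule: trespass $7,800; criminal trespass $16,900; carjacking $213,500.
Stacking rule: highest base plus 15% of each additional charge. Highest is carjacking at $213,500. Additional: $7,800 × 15% = $1,170; $16,900 × 15% = $2,535. Combined base = $213,500 + $3,705 = $217,205.
No prior criminal record (−15%): $217,205 × 0.85 = $184,624.25.
Continuous local residence of ten or more years (−5%): $184,624.25 × 0.95 = $175,393.04.
A deadly weapon other than a firearm was used (+5%): $175,393.04 × 1.05 = $184,162.69.
Defendant was on pretrial release at the time (+75%): $184,162.69 × 1.75 = $322,284.71.
Rounded to the nearest dollar: $322,285.

$322,285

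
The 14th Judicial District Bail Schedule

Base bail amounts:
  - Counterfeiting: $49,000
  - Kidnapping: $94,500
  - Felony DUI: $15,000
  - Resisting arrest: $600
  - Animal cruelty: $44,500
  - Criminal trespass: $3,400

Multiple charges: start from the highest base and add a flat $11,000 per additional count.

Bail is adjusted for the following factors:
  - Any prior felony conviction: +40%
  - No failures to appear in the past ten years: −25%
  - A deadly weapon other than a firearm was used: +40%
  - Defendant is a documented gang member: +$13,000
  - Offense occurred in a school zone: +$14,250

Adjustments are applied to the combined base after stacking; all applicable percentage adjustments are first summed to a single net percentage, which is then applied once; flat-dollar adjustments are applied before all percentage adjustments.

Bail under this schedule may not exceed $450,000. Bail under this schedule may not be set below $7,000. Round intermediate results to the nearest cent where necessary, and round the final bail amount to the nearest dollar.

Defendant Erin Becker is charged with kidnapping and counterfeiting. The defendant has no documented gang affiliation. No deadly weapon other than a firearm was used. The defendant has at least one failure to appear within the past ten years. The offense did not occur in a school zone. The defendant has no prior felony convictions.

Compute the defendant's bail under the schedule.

Base amounts from the schedule: kidnapping $94,500; counterfeiting $49,000.
Stacking rule: highest base plus $11,000 per additional charge. Highest is kidnapping at $94,500; 1 additional charge → +$11,000. Combined base = $105,500.
No adjustment factors apply to this defendant.
$105,500 is within the $450,000 maximum.
$105,500 is at or above the $7,000 minimum.

$105,500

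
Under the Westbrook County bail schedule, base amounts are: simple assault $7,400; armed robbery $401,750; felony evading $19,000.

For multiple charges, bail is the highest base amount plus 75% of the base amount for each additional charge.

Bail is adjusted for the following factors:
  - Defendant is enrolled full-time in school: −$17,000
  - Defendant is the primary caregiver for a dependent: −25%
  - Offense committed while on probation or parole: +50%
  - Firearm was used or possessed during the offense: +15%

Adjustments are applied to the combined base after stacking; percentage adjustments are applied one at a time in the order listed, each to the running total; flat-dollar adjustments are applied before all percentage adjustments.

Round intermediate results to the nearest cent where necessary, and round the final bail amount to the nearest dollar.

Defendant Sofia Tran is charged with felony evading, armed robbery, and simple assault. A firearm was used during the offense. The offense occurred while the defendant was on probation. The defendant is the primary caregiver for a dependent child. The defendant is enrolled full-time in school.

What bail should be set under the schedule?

Base amounts from the schedule: felony evading $19,000; armed robbery $401,750; simple assault $7,400.
Stacking rule: highest base plus 75% of each additional charge. Highest is armed robbery at $401,750. Additional: $19,000 × 75% = $14,250; $7,400 × 75% = $5,550. Combined base = $401,750 + $19,800 = $421,550.
Defendant is enrolled full-time in school (−$17,000 flat): $421,550 − $17,000 = $404,550.
Defendant is the primary caregiver for a dependent (−25%): $404,550 × 0.75 = $303,412.50.
Offense committed while on probation or parole (+50%): $303,412.50 × 1.5 = $455,118.75.
Firearm was used or possessed during the offense (+15%): $455,118.75 × 1.15 = $523,386.56.
Rounded to the nearest dollar: $523,387.

$523,387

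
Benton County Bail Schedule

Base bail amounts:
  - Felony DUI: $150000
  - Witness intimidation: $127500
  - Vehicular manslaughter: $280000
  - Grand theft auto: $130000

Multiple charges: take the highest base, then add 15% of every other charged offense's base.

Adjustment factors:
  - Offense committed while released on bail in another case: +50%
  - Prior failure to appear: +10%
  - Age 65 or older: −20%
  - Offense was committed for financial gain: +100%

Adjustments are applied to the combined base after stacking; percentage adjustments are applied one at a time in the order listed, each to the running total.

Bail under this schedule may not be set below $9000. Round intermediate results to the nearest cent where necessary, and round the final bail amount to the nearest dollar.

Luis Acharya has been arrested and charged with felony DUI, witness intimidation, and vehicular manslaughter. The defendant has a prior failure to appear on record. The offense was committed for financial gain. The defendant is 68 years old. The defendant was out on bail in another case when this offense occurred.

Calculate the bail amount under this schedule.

Base amounts from the schedule: felony DUI $150000; witness intimidation $127500; vehicular manslaughter $280000.
Stacking rule: highest base plus 15% of each additional charge. Highest is vehicular manslaughter at $280000. Additional: $150000 × 15% = $22500; $127500 × 15% = $19125. Combined base = $280000 + $41625 = $321625.
Offense committed while released on bail in another case (+50%): $321625 × 1.5 = $482437.50.
Prior failure to appear (+10%): $482437.50 × 1.1 = $530681.25.
Age 65 or older (−20%): $530681.25 × 0.8 = $424545.
Offense was committed for financial gain (+100%): $424545 × 2 = $849090.
$849090 is at or above the $9000 minimum.

$849090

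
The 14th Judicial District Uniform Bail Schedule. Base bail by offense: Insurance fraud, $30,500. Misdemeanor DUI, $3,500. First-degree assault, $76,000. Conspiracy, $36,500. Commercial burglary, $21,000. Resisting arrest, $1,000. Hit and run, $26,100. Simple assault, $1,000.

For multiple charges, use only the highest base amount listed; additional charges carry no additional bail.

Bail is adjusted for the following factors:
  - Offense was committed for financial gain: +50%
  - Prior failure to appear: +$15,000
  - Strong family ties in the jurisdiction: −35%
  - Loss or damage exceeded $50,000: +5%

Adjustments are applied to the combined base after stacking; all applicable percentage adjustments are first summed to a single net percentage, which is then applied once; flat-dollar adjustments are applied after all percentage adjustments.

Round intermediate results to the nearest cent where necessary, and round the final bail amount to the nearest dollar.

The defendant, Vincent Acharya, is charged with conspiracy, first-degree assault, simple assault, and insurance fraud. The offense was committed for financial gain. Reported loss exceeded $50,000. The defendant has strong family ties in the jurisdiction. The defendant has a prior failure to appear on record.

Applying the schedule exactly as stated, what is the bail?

Base amounts from the schedule: conspiracy $36,500; first-degree assault $76,000; simple assault $1,000; insurance fraud $30,500.
Stacking rule: use the highest base only. Highest is first-degree assault at $76,000. Combined base = $76,000.
Net percentage adjustment: +50% −35% +5% = +20%. $76,000 × 1.2 = $91,200.
Prior failure to appear (+$15,000 flat): $91,200 + $15,000 = $106,200.

$106,200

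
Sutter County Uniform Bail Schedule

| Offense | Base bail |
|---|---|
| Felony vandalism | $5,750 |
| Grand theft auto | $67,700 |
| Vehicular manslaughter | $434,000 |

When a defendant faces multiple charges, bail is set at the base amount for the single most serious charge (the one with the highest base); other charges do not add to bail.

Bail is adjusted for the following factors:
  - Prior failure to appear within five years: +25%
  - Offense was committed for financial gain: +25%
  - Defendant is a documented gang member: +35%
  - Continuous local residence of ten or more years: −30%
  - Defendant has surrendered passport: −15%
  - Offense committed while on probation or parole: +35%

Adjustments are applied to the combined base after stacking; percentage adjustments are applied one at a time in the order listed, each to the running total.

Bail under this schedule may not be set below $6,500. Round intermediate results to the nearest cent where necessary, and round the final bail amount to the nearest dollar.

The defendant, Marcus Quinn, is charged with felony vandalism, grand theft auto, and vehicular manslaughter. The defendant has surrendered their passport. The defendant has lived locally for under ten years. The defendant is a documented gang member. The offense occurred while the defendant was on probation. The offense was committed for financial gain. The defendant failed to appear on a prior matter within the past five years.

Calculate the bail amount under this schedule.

$1,050,500

Base amounts from the schedule: felony vandalism $5,750; grand theft auto $67,700; vehicular manslaughter $434,000.
Stacking rule: use the highest base only. Highest is vehicular manslaughter at $434,000. Combined base = $434,000.
Prior failure to appear within five years (+25%): $434,000 × 1.25 = $542,500.
Offense was committed for financial gain (+25%): $542,500 × 1.25 = $678,125.
Defendant is a documented gang member (+35%): $678,125 × 1.35 = $915,468.75.
Defendant has surrendered passport (−15%): $915,468.75 × 0.85 = $778,148.44.
Offense committed while on probation or parole (+35%): $778,148.44 × 1.35 = $1,050,500.39.
$1,050,500.39 is at or above the $6,500 minimum.
Rounded to the nearest dollar: $1,050,500.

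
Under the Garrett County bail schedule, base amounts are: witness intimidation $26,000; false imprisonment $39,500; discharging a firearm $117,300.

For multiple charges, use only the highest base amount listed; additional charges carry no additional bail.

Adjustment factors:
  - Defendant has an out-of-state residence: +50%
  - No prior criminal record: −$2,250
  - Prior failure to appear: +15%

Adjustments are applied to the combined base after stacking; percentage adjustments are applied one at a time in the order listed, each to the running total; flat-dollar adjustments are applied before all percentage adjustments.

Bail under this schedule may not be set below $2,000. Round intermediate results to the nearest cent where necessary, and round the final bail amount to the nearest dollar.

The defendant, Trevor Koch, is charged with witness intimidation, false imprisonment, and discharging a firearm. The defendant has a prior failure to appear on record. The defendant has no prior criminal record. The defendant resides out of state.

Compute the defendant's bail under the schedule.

Base amounts from the schedule: witness intimidation $26,000; false imprisonment $39,500; discharging a firearm $117,300.
Stacking rule: use the highest base only. Highest is discharging a firearm at $117,300. Combined base = $117,300.
No prior criminal record (−$2,250 flat): $117,300 − $2,250 = $115,050.
Defendant has an out-of-state residence (+50%): $115,050 × 1.5 = $172,575.
Prior failure to appear (+15%): $172,575 × 1.15 = $198,461.25.
$198,461.25 is at or above the $2,000 minimum.
Rounded to the nearest dollar: $198,461.

$198,461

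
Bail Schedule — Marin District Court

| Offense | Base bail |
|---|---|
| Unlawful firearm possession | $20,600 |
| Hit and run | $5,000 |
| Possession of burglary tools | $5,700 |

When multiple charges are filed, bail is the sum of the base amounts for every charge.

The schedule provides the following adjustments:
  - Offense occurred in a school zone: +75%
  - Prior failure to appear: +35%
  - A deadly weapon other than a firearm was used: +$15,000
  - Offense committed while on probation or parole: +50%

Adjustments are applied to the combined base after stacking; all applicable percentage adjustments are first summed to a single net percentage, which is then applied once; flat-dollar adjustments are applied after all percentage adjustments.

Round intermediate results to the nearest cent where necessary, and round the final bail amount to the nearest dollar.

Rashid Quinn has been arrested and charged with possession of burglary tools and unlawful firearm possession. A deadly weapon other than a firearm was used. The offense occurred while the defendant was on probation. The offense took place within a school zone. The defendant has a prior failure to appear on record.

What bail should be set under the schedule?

$83,380

Base amounts from the schedule: possession of burglary tools $5,700; unlawful firearm possession $20,600.
Stacking rule: sum of all bases. $5,700 + $20,600 = $26,300.
Net percentage adjustment: +75% +35% +50% = +160%. $26,300 × 2.6 = $68,380.
A deadly weapon other than a firearm was used (+$15,000 flat): $68,380 + $15,000 = $83,380.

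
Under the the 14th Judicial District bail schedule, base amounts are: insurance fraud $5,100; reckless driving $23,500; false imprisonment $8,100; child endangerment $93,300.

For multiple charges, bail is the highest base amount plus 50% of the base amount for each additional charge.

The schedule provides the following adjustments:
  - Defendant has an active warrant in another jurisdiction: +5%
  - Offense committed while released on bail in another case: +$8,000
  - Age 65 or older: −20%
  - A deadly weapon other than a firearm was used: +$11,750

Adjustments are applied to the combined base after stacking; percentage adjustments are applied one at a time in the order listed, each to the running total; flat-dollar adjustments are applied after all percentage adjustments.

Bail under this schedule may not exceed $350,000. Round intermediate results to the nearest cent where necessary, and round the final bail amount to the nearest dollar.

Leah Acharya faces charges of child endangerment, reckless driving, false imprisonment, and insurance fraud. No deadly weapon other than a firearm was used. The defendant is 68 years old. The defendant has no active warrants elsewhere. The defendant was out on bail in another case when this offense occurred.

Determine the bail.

Base amounts from the schedule: child endangerment $93,300; reckless driving $23,500; false imprisonment $8,100; insurance fraud $5,100.
Stacking rule: highest base plus 50% of each additional charge. Highest is child endangerment at $93,300. Additional: $23,500 × 50% = $11,750; $8,100 × 50% = $4,050; $5,100 × 50% = $2,550. Combined base = $93,300 + $18,350 = $111,650.
Age 65 or older (−20%): $111,650 × 0.8 = $89,320.
Offense committed while released on bail in another case (+$8,000 flat): $89,320 + $8,000 = $97,320.
$97,320 is within the $350,000 maximum.

$97,320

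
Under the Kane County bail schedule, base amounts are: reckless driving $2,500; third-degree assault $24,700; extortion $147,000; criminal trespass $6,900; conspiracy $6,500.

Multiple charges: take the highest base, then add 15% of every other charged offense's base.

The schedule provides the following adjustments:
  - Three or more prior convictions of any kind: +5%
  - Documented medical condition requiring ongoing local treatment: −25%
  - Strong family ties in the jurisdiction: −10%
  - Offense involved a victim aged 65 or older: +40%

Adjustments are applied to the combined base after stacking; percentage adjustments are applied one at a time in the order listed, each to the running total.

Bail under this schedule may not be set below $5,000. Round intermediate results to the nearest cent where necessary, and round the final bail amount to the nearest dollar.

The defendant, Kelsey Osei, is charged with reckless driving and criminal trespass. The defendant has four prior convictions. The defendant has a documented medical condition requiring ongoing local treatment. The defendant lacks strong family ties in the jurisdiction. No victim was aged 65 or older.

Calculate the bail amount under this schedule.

$5,729

Base amounts from the schedule: reckless driving $2,500; criminal trespass $6,900.
Stacking rule: highest base plus 15% of each additional charge. Highest is criminal trespass at $6,900. Additional: $2,500 × 15% = $375. Combined base = $6,900 + $375 = $7,275.
Three or more prior convictions of any kind (+5%): $7,275 × 1.05 = $7,638.75.
Documented medical condition requiring ongoing local treatment (−25%): $7,638.75 × 0.75 = $5,729.06.
$5,729.06 is at or above the $5,000 minimum.
Rounded to the nearest dollar: $5,729.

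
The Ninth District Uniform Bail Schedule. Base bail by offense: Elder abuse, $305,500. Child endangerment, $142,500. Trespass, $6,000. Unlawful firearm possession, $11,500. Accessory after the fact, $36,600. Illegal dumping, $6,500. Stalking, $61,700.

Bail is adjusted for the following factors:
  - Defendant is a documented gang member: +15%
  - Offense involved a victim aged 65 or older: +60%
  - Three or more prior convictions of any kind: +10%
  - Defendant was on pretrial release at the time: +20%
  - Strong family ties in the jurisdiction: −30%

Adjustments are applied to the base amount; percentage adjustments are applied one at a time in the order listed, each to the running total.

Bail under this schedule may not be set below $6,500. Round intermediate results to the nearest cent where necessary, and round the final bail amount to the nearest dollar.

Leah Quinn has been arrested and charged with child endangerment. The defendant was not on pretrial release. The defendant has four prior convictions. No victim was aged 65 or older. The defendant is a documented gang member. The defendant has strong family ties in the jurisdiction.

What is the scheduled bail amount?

Base amounts from the schedule: child endangerment $142,500.
Single charge. Combined base = $142,500.
Defendant is a documented gang member (+15%): $142,500 × 1.15 = $163,875.
Three or more prior convictions of any kind (+10%): $163,875 × 1.1 = $180,262.50.
Strong family ties in the jurisdiction (−30%): $180,262.50 × 0.7 = $126,183.75.
$126,183.75 is at or above the $6,500 minimum.
Rounded to the nearest dollar: $126,184.

$126,184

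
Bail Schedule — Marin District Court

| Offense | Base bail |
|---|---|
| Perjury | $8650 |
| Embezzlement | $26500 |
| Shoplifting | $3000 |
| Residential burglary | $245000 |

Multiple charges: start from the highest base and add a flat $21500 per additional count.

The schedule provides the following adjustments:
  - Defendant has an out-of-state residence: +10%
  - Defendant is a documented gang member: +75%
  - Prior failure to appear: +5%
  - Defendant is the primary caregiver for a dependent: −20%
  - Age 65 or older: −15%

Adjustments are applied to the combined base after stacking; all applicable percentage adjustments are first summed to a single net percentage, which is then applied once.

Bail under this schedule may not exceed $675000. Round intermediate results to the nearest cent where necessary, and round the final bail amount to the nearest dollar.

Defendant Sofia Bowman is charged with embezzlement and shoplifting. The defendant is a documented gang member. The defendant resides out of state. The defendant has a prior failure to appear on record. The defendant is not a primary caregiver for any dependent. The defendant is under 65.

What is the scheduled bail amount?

Base amounts from the schedule: embezzlement $26500; shoplifting $3000.
Stacking rule: highest base plus $21500 per additional charge. Highest is embezzlement at $26500; 1 additional charge → +$21500. Combined base = $48000.
Net percentage adjustment: +10% +75% +5% = +90%. $48000 × 1.9 = $91200.
$91200 is within the $675000 maximum.

$91200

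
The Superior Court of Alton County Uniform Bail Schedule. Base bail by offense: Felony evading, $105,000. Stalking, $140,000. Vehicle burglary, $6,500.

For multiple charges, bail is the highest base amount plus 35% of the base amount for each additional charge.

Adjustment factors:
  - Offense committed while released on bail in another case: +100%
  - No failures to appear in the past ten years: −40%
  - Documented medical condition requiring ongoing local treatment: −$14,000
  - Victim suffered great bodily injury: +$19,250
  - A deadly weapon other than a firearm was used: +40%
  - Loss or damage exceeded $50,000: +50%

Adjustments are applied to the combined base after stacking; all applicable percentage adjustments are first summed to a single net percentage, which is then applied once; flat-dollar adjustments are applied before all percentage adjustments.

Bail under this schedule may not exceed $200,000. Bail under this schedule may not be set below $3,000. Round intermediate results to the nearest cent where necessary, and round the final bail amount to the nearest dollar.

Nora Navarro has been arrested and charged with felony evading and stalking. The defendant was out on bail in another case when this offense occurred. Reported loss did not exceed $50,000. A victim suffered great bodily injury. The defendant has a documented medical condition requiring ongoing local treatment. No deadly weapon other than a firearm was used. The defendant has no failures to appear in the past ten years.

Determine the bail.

Base amounts from the schedule: felony evading $105,000; stalking $140,000.
Stacking rule: highest base plus 35% of each additional charge. Highest is stalking at $140,000. Additional: $105,000 × 35% = $36,750. Combined base = $140,000 + $36,750 = $176,750.
Documented medical condition requiring ongoing local treatment (−$14,000 flat): $176,750 − $14,000 = $162,750.
Victim suffered great bodily injury (+$19,250 flat): $162,750 + $19,250 = $182,000.
Net percentage adjustment: +100% −40% = +60%. $182,000 × 1.6 = $291,200.
Result $291,200 exceeds the maximum of $200,000; bail is capped at $200,000.
$200,000 is at or above the $3,000 minimum.

$200,000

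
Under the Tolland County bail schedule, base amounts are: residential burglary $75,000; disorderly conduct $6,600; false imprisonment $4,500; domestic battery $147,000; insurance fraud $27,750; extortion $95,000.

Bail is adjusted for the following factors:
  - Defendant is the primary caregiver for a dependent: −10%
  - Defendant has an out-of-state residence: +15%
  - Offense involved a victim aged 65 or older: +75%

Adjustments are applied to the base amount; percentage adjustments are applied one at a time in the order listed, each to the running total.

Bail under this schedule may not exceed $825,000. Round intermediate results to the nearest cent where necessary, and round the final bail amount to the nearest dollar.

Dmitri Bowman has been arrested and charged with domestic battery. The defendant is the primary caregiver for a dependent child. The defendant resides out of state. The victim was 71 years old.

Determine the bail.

$266,254

Base amounts from the schedule: domestic battery $147,000.
Single charge. Combined base = $147,000.
Defendant is the primary caregiver for a dependent (−10%): $147,000 × 0.9 = $132,300.
Defendant has an out-of-state residence (+15%): $132,300 × 1.15 = $152,145.
Offense involved a victim aged 65 or older (+75%): $152,145 × 1.75 = $266,253.75.
$266,253.75 is within the $825,000 maximum.
Rounded to the nearest dollar: $266,254.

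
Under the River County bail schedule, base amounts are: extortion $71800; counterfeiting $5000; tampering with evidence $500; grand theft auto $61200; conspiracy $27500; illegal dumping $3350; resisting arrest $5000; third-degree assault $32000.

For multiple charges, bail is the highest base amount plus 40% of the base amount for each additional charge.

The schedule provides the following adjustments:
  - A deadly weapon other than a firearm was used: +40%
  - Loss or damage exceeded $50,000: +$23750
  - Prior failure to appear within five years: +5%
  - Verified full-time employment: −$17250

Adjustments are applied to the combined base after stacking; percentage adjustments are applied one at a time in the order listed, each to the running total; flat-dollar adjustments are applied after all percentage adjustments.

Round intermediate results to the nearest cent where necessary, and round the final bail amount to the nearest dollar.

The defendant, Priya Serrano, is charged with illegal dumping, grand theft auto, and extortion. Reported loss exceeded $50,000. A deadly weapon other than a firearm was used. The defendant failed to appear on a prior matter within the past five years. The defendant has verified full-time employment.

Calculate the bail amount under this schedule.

$150001

Base amounts from the schedule: illegal dumping $3350; grand theft auto $61200; extortion $71800.
Stacking rule: highest base plus 40% of each additional charge. Highest is extortion at $71800. Additional: $3350 × 40% = $1340; $61200 × 40% = $24480. Combined base = $71800 + $25820 = $97620.
A deadly weapon other than a firearm was used (+40%): $97620 × 1.4 = $136668.
Prior failure to appear within five years (+5%): $136668 × 1.05 = $143501.40.
Loss or damage exceeded $50,000 (+$23750 flat): $143501.40 + $23750 = $167251.40.
Verified full-time employment (−$17250 flat): $167251.40 − $17250 = $150001.40.
Rounded to the nearest dollar: $150001.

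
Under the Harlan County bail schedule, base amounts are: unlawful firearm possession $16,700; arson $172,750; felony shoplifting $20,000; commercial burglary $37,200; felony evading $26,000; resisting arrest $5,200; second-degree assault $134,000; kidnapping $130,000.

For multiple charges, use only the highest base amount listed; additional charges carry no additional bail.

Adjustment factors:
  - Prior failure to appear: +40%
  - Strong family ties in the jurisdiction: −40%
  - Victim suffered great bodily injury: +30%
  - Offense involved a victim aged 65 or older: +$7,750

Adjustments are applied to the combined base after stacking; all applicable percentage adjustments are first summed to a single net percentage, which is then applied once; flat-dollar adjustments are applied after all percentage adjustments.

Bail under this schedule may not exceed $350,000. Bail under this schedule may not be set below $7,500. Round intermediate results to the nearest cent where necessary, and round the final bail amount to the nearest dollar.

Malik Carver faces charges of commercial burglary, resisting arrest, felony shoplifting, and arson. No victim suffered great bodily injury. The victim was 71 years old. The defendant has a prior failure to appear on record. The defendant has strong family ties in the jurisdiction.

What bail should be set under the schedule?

$180,500

Base amounts from the schedule: commercial burglary $37,200; resisting arrest $5,200; felony shoplifting $20,000; arson $172,750.
Stacking rule: use the highest base only. Highest is arson at $172,750. Combined base = $172,750.
Net percentage adjustment: +40% −40% = +0%. $172,750 × 1 = $172,750.
Offense involved a victim aged 65 or older (+$7,750 flat): $172,750 + $7,750 = $180,500.
$180,500 is within the $350,000 maximum.
$180,500 is at or above the $7,500 minimum.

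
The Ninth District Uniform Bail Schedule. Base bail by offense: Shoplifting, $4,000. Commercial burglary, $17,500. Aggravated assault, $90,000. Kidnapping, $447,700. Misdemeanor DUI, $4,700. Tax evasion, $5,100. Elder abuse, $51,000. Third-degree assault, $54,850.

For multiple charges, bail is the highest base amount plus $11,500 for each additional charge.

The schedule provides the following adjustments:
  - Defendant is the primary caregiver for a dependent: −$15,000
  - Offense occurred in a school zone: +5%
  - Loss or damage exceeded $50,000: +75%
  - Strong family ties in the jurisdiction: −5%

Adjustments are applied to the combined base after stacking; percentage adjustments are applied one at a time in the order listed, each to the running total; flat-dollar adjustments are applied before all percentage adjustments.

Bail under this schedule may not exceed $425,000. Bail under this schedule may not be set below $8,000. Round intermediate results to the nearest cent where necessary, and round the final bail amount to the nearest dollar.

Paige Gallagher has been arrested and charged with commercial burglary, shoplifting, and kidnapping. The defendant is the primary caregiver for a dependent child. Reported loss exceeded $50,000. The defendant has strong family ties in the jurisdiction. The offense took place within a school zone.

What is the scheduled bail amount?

$425,000

Base amounts from the schedule: commercial burglary $17,500; shoplifting $4,000; kidnapping $447,700.
Stacking rule: highest base plus $11,500 per additional charge. Highest is kidnapping at $447,700; 2 additional charges → +$23,000. Combined base = $470,700.
Defendant is the primary caregiver for a dependent (−$15,000 flat): $470,700 − $15,000 = $455,700.
Offense occurred in a school zone (+5%): $455,700 × 1.05 = $478,485.
Loss or damage exceeded $50,000 (+75%): $478,485 × 1.75 = $837,348.75.
Strong family ties in the jurisdiction (−5%): $837,348.75 × 0.95 = $795,481.31.
Result $795,481.31 exceeds the maximum of $425,000; bail is capped at $425,000.
$425,000 is at or above the $8,000 minimum.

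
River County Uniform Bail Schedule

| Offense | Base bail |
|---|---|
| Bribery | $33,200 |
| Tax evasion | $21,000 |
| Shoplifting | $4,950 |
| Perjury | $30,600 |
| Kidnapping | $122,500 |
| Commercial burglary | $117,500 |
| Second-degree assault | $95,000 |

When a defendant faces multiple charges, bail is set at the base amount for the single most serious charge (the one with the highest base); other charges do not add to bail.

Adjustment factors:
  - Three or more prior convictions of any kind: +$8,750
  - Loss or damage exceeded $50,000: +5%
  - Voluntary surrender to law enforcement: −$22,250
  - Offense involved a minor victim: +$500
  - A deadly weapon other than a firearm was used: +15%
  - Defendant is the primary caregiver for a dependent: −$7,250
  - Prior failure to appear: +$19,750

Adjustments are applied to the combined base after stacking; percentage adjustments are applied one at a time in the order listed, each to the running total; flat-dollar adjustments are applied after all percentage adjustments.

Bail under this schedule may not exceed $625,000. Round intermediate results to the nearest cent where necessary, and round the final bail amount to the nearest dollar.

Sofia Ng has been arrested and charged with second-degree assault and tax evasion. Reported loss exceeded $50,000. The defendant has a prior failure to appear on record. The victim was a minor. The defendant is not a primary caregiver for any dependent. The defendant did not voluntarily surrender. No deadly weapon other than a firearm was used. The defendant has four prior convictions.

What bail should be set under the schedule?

$128,750

Base amounts from the schedule: second-degree assault $95,000; tax evasion $21,000.
Stacking rule: use the highest base only. Highest is second-degree assault at $95,000. Combined base = $95,000.
Loss or damage exceeded $50,000 (+5%): $95,000 × 1.05 = $99,750.
Three or more prior convictions of any kind (+$8,750 flat): $99,750 + $8,750 = $108,500.
Offense involved a minor victim (+$500 flat): $108,500 + $500 = $109,000.
Prior failure to appear (+$19,750 flat): $109,000 + $19,750 = $128,750.
$128,750 is within the $625,000 maximum.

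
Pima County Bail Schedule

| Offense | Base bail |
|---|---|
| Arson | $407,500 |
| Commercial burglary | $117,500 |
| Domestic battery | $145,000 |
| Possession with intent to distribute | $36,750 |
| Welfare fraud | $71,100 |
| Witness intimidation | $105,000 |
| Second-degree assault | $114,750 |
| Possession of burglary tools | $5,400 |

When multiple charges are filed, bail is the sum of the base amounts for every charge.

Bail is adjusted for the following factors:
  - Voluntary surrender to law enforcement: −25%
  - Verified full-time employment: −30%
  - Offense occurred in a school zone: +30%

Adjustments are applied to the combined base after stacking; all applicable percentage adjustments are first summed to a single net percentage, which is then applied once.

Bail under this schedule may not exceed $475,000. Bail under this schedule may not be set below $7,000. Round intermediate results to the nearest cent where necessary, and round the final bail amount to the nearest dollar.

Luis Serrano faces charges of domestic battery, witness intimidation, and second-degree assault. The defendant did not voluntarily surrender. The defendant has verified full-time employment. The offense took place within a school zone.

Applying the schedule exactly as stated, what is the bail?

$364,750

Base amounts from the schedule: domestic battery $145,000; witness intimidation $105,000; second-degree assault $114,750.
Stacking rule: sum of all bases. $145,000 + $105,000 + $114,750 = $364,750.
Net percentage adjustment: −30% +30% = +0%. $364,750 × 1 = $364,750.
$364,750 is within the $475,000 maximum.
$364,750 is at or above the $7,000 minimum.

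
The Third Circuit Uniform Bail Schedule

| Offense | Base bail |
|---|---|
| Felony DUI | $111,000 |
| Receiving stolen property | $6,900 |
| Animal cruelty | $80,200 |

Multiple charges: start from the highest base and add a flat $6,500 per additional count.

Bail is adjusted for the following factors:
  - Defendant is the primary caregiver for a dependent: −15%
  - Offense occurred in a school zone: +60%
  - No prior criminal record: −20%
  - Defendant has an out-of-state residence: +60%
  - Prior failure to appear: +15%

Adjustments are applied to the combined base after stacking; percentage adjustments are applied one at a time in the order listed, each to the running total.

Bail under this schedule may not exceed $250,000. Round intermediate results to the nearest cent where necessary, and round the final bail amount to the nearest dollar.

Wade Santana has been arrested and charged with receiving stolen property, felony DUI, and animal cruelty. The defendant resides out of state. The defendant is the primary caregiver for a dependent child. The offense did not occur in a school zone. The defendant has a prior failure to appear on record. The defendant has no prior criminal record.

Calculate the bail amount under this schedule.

$155,149

Base amounts from the schedule: receiving stolen property $6,900; felony DUI $111,000; animal cruelty $80,200.
Stacking rule: highest base plus $6,500 per additional charge. Highest is felony DUI at $111,000; 2 additional charges → +$13,000. Combined base = $124,000.
Defendant is the primary caregiver for a dependent (−15%): $124,000 × 0.85 = $105,400.
No prior criminal record (−20%): $105,400 × 0.8 = $84,320.
Defendant has an out-of-state residence (+60%): $84,320 × 1.6 = $134,912.
Prior failure to appear (+15%): $134,912 × 1.15 = $155,148.80.
$155,148.80 is within the $250,000 maximum.
Rounded to the nearest dollar: $155,149.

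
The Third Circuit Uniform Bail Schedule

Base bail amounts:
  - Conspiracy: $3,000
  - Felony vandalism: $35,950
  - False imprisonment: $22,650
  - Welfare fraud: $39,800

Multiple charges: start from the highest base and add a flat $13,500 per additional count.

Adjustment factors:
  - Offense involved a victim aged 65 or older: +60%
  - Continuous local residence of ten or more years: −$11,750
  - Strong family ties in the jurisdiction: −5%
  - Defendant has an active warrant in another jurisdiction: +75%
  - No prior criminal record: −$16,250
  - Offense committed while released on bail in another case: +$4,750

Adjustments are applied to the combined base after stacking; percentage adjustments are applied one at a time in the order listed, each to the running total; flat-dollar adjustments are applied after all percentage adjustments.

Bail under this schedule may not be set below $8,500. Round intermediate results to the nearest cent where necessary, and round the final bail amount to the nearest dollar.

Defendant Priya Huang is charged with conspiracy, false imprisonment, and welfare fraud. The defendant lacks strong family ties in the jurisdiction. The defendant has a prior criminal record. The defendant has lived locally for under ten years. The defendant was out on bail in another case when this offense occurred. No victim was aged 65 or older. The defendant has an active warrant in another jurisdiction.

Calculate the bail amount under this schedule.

$121,650

Base amounts from the schedule: conspiracy $3,000; false imprisonment $22,650; welfare fraud $39,800.
Stacking rule: highest base plus $13,500 per additional charge. Highest is welfare fraud at $39,800; 2 additional charges → +$27,000. Combined base = $66,800.
Defendant has an active warrant in another jurisdiction (+75%): $66,800 × 1.75 = $116,900.
Offense committed while released on bail in another case (+$4,750 flat): $116,900 + $4,750 = $121,650.
$121,650 is at or above the $8,500 minimum.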